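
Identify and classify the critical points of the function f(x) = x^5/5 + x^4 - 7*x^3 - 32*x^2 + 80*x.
f'(x) = x^4 + 4*x^3 - 21*x^2 - 64*x + 80

Solve f'(x) = 0:
  Factor: x^4 + 4*x^3 - 21*x^2 - 64*x + 80 = (x - 4)*(x - 1)*(x + 4)*(x + 5) = 0.
  ⇒ x = -5, -4, 1, 4

f''(x) = 4*x^3 + 12*x^2 - 42*x - 64
Second-derivative test at each critical point:
  f''(-5) = -54 < 0 → local maximum
  f''(-4) = 40 > 0 → local minimum
  f''(1) = -90 < 0 → local maximum
  f''(4) = 216 > 0 → local minimum

Critical points: x = -5 (local maximum); x = -4 (local minimum); x = 1 (local maximum); x = 4 (local minimum)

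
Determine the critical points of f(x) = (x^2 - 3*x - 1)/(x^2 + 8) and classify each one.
f'(x) = 3*(x^2 + 6*x - 8)/(x^4 + 16*x^2 + 64)

Solve f'(x) = 0:
  f'(x) = 3*(x^2 + 6*x - 8)/(x^2 + 8)^2; the denominator is positive wherever f is defined, so f'(x) = 0 ⇔ 3*x^2 + 18*x - 24 = 0.
  Factor: 3*x^2 + 18*x - 24 = 3*(x^2 + 6*x - 8); x^2 + 6*x - 8 = 0 has no rational roots; quadratic formula: x = (-6 ± √68)/2.
  ⇒ x = -sqrt(17) - 3 ≈ -7.1231, -3 + sqrt(17) ≈ 1.1231

f''(x) = 6*(-x^3 - 9*x^2 + 24*x + 24)/(x^6 + 24*x^4 + 192*x^2 + 512)
Second-derivative test at each critical point:
  f''(-7.1231) = -0.0072 < 0 → local maximum
  f''(1.1231) = 0.2884 > 0 → local minimum

Critical points: x = -sqrt(17) - 3 ≈ -7.1231 (local maximum); x = -3 + sqrt(17) ≈ 1.1231 (local minimum)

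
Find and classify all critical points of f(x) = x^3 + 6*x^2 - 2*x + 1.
f'(x) = 3*x^2 + 12*x - 2

Solve f'(x) = 0:
  3*x^2 + 12*x - 2 = 0 has no rational roots; quadratic formula: x = (-12 ± √168)/6.
  ⇒ x = -sqrt(42)/3 - 2 ≈ -4.1602, -2 + sqrt(42)/3 ≈ 0.1602

f''(x) = 6*x + 12
Second-derivative test at each critical point:
  f''(-4.1602) = -12.9615 < 0 → local maximum
  f''(0.1602) = 12.9615 > 0 → local minimum

Critical points: x = -sqrt(42)/3 - 2 ≈ -4.1602 (local maximum); x = -2 + sqrt(42)/3 ≈ 0.1602 (local minimum)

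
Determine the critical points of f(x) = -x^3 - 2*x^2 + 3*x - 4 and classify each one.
f'(x) = -3*x^2 - 4*x + 3

Solve f'(x) = 0:
  3*x^2 + 4*x - 3 = 0 has no rational roots; quadratic formula: x = (-4 ± √52)/6.
  ⇒ x = -sqrt(13)/3 - 2/3 ≈ -1.8685, -2/3 + sqrt(13)/3 ≈ 0.5352

f''(x) = -6*x - 4
Second-derivative test at each critical point:
  f''(-1.8685) = 7.2111 > 0 → local minimum
  f''(0.5352) = -7.2111 < 0 → local maximum

Critical points: x = -sqrt(13)/3 - 2/3 ≈ -1.8685 (local minimum); x = -2/3 + sqrt(13)/3 ≈ 0.5352 (local maximum)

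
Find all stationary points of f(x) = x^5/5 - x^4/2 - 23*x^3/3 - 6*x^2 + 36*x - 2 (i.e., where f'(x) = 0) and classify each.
f'(x) = x^4 - 2*x^3 - 23*x^2 - 12*x + 36

Solve f'(x) = 0:
  Factor: x^4 - 2*x^3 - 23*x^2 - 12*x + 36 = (x - 6)*(x - 1)*(x + 2)*(x + 3) = 0.
  ⇒ x = -3, -2, 1, 6

f''(x) = 4*x^3 - 6*x^2 - 46*x - 12
Second-derivative test at each critical point:
  f''(-3) = -36 < 0 → local maximum
  f''(-2) = 24 > 0 → local minimum
  f''(1) = -60 < 0 → local maximum
  f''(6) = 360 > 0 → local minimum

Critical points: x = -3 (local maximum); x = -2 (local minimum); x = 1 (local maximum); x = 6 (local minimum)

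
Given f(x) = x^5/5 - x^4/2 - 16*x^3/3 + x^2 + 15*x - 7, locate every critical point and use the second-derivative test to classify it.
f'(x) = x^4 - 2*x^3 - 16*x^2 + 2*x + 15

Solve f'(x) = 0:
  Factor: x^4 - 2*x^3 - 16*x^2 + 2*x + 15 = (x - 5)*(x - 1)*(x + 1)*(x + 3) = 0.
  ⇒ x = -3, -1, 1, 5

f''(x) = 4*x^3 - 6*x^2 - 32*x + 2
Second-derivative test at each critical point:
  f''(-3) = -64 < 0 → local maximum
  f''(-1) = 24 > 0 → local minimum
  f''(1) = -32 < 0 → local maximum
  f''(5) = 192 > 0 → local minimum

Critical points: x = -3 (local maximum); x = -1 (local minimum); x = 1 (local maximum); x = 5 (local minimum)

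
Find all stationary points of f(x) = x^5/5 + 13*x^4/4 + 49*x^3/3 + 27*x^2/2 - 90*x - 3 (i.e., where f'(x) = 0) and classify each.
f'(x) = x^4 + 13*x^3 + 49*x^2 + 27*x - 90

Solve f'(x) = 0:
  Factor: x^4 + 13*x^3 + 49*x^2 + 27*x - 90 = (x - 1)*(x + 3)*(x + 5)*(x + 6) = 0.
  ⇒ x = -6, -5, -3, 1

f''(x) = 4*x^3 + 39*x^2 + 98*x + 27
Second-derivative test at each critical point:
  f''(-6) = -21 < 0 → local maximum
  f''(-5) = 12 > 0 → local minimum
  f''(-3) = -24 < 0 → local maximum
  f''(1) = 168 > 0 → local minimum

Critical points: x = -6 (local maximum); x = -5 (local minimum); x = -3 (local maximum); x = 1 (local minimum)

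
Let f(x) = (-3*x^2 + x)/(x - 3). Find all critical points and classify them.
f'(x) = 3*(-x^2 + 6*x - 1)/(x^2 - 6*x + 9)

Solve f'(x) = 0:
  f'(x) = -3*(x^2 - 6*x + 1)/(x - 3)^2; the denominator is positive wherever f is defined, so f'(x) = 0 ⇔ -3*x^2 + 18*x - 3 = 0.
  Factor: -3*x^2 + 18*x - 3 = -3*(x^2 - 6*x + 1); x^2 - 6*x + 1 = 0 has no rational roots; quadratic formula: x = (6 ± √32)/2.
  ⇒ x = 3 - 2*sqrt(2) ≈ 0.1716, 2*sqrt(2) + 3 ≈ 5.8284

f''(x) = -48/(x^3 - 9*x^2 + 27*x - 27)
Second-derivative test at each critical point:
  f''(0.1716) = 2.1213 > 0 → local minimum
  f''(5.8284) = -2.1213 < 0 → local maximum

Critical points: x = 3 - 2*sqrt(2) ≈ 0.1716 (local minimum); x = 2*sqrt(2) + 3 ≈ 5.8284 (local maximum)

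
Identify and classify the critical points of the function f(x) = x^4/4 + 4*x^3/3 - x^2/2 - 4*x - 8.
f'(x) = x^3 + 4*x^2 - x - 4

Solve f'(x) = 0:
  Factor: x^3 + 4*x^2 - x - 4 = (x - 1)*(x + 1)*(x + 4) = 0.
  ⇒ x = -4, -1, 1

f''(x) = 3*x^2 + 8*x - 1
Second-derivative test at each critical point:
  f''(-4) = 15 > 0 → local minimum
  f''(-1) = -6 < 0 → local maximum
  f''(1) = 10 > 0 → local minimum

Critical points: x = -4 (local minimum); x = -1 (local maximum); x = 1 (local minimum)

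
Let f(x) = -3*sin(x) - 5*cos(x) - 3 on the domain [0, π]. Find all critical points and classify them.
f'(x) = 5*sin(x) - 3*cos(x)

Solve f'(x) = 0 on [0, π]:
  f'(x) = 0 ⇔ -3*cos(x) = -5*sin(x) ⇔ tan(x) = 3/5, i.e. x = arctan(3/5) + nπ; keep the solutions lying in [0, π].
  ⇒ x = atan(3/5) ≈ 0.5404

f''(x) = 3*sin(x) + 5*cos(x)
Second-derivative test at each critical point:
  f''(0.5404) = 5.8310 > 0 → local minimum

Critical points: x = atan(3/5) ≈ 0.5404 (local minimum)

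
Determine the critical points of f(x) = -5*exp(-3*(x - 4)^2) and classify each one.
f'(x) = 30*(x - 4)*exp(-3*(x - 4)^2)

Solve f'(x) = 0:
  f'(x) = (30*x - 120)·exp(-3*(x - 4)^2) and exp(-3*(x - 4)^2) > 0 for every x, so f'(x) = 0 ⇔ 30*x - 120 = 0.
  Factor: 30*x - 120 = 30*(x - 4) = 0.
  ⇒ x = 4

f''(x) = 30*(1 - 6*(x - 4)^2)*exp(-3*(x - 4)^2)
Second-derivative test at each critical point:
  f''(4) = 30 > 0 → local minimum

Critical points: x = 4 (local minimum)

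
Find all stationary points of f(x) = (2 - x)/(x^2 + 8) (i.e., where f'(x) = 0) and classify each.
f'(x) = (-x^2 + 2*x*(x - 2) - 8)/(x^2 + 8)^2

Solve f'(x) = 0:
  f'(x) = (x^2 - 4*x - 8)/(x^2 + 8)^2; the denominator is positive wherever f is defined, so f'(x) = 0 ⇔ x^2 - 4*x - 8 = 0.
  x^2 - 4*x - 8 = 0 has no rational roots; quadratic formula: x = (4 ± √48)/2.
  ⇒ x = 2 - 2*sqrt(3) ≈ -1.4641, 2 + 2*sqrt(3) ≈ 5.4641

f''(x) = 2*(4*x^2*(2 - x) + (3*x - 2)*(x^2 + 8))/(x^2 + 8)^3
Second-derivative test at each critical point:
  f''(-1.4641) = -0.0673 < 0 → local maximum
  f''(5.4641) = 0.0048 > 0 → local minimum

Critical points: x = 2 - 2*sqrt(3) ≈ -1.4641 (local maximum); x = 2 + 2*sqrt(3) ≈ 5.4641 (local minimum)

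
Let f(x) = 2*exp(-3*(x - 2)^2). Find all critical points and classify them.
f'(x) = 12*(2 - x)*exp(-3*(x - 2)^2)

Solve f'(x) = 0:
  f'(x) = (24 - 12*x)·exp(-3*(x - 2)^2) and exp(-3*(x - 2)^2) > 0 for every x, so f'(x) = 0 ⇔ 24 - 12*x = 0.
  Factor: 24 - 12*x = -12*(x - 2) = 0.
  ⇒ x = 2

f''(x) = 12*(6*(x - 2)^2 - 1)*exp(-3*(x - 2)^2)
Second-derivative test at each critical point:
  f''(2) = -12 < 0 → local maximum

Critical points: x = 2 (local maximum)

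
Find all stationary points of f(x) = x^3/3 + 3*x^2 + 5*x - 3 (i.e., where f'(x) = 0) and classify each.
f'(x) = x^2 + 6*x + 5

Solve f'(x) = 0:
  Factor: x^2 + 6*x + 5 = (x + 1)*(x + 5) = 0.
  ⇒ x = -5, -1

f''(x) = 2*x + 6
Second-derivative test at each critical point:
  f''(-5) = -4 < 0 → local maximum
  f''(-1) = 4 > 0 → local minimum

Critical points: x = -5 (local maximum); x = -1 (local minimum)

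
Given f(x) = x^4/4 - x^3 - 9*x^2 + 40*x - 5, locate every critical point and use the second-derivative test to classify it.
f'(x) = x^3 - 3*x^2 - 18*x + 40

Solve f'(x) = 0:
  Factor: x^3 - 3*x^2 - 18*x + 40 = (x - 5)*(x - 2)*(x + 4) = 0.
  ⇒ x = -4, 2, 5

f''(x) = 3*x^2 - 6*x - 18
Second-derivative test at each critical point:
  f''(-4) = 54 > 0 → local minimum
  f''(2) = -18 < 0 → local maximum
  f''(5) = 27 > 0 → local minimum

Critical points: x = -4 (local minimum); x = 2 (local maximum); x = 5 (local minimum)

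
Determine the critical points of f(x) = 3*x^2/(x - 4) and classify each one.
f'(x) = 3*x*(x - 8)/(x^2 - 8*x + 16)

Solve f'(x) = 0:
  f'(x) = 3*x*(x - 8)/(x - 4)^2; the denominator is positive wherever f is defined, so f'(x) = 0 ⇔ 3*x^2 - 24*x = 0.
  Factor: 3*x^2 - 24*x = 3*x*(x - 8) = 0.
  ⇒ x = 0, 8

f''(x) = 96/(x^3 - 12*x^2 + 48*x - 64)
Second-derivative test at each critical point:
  f''(0) = -3/2 < 0 → local maximum
  f''(8) = 3/2 > 0 → local minimum

Critical points: x = 0 (local maximum); x = 8 (local minimum)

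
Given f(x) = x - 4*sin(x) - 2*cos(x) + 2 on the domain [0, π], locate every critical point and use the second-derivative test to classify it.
f'(x) = 2*sin(x) - 4*cos(x) + 1

Solve f'(x) = 0 on [0, π]:
  f'(x) = 0 ⇔ 2*sin(x) - 4*cos(x) = -1. Write the left side as R·cos(x + φ) with R = √((-4)² + (-2)²) = 2*sqrt(5), cos φ = -2*sqrt(5)/5, sin φ = -sqrt(5)/5; then cos(x + φ) = -sqrt(5)/10. Solve for x and keep the solutions lying in [0, π].
  ⇒ x = atan((-1 + 2*sqrt(19))/(2 + sqrt(19))) ≈ 0.8816

f''(x) = 4*sin(x) + 2*cos(x)
Second-derivative test at each critical point:
  f''(0.8816) = 4.3589 > 0 → local minimum

Critical points: x = atan((-1 + 2*sqrt(19))/(2 + sqrt(19))) ≈ 0.8816 (local minimum)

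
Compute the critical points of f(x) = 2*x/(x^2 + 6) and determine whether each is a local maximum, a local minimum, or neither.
f'(x) = 2*(6 - x^2)/(x^4 + 12*x^2 + 36)

Solve f'(x) = 0:
  f'(x) = -2*(x^2 - 6)/(x^2 + 6)^2; the denominator is positive wherever f is defined, so f'(x) = 0 ⇔ 12 - 2*x^2 = 0.
  Factor: 12 - 2*x^2 = -2*(x^2 - 6); x^2 - 6 = 0 has no rational roots; quadratic formula: x = (0 ± √24)/2.
  ⇒ x = -sqrt(6) ≈ -2.4495, sqrt(6) ≈ 2.4495

f''(x) = 4*x*(x^2 - 18)/(x^2 + 6)^3
Second-derivative test at each critical point:
  f''(-2.4495) = 0.0680 > 0 → local minimum
  f''(2.4495) = -0.0680 < 0 → local maximum

Critical points: x = -sqrt(6) ≈ -2.4495 (local minimum); x = sqrt(6) ≈ 2.4495 (local maximum)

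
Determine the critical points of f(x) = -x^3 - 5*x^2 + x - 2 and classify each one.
f'(x) = -3*x^2 - 10*x + 1

Solve f'(x) = 0:
  3*x^2 + 10*x - 1 = 0 has no rational roots; quadratic formula: x = (-10 ± √112)/6.
  ⇒ x = -2*sqrt(7)/3 - 5/3 ≈ -3.4305, -5/3 + 2*sqrt(7)/3 ≈ 0.0972

f''(x) = -6*x - 10
Second-derivative test at each critical point:
  f''(-3.4305) = 10.5830 > 0 → local minimum
  f''(0.0972) = -10.5830 < 0 → local maximum

Critical points: x = -2*sqrt(7)/3 - 5/3 ≈ -3.4305 (local minimum); x = -5/3 + 2*sqrt(7)/3 ≈ 0.0972 (local maximum)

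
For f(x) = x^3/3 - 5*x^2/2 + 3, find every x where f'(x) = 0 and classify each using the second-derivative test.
f'(x) = x*(x - 5)

Solve f'(x) = 0:
  Factor: x^2 - 5*x = x*(x - 5) = 0.
  ⇒ x = 0, 5

f''(x) = 2*x - 5
Second-derivative test at each critical point:
  f''(0) = -5 < 0 → local maximum
  f''(5) = 5 > 0 → local minimum

Critical points: x = 0 (local maximum); x = 5 (local minimum)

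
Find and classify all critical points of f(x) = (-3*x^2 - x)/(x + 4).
f'(x) = (-3*x^2 - 24*x - 4)/(x^2 + 8*x + 16)

Solve f'(x) = 0:
  f'(x) = -(3*x^2 + 24*x + 4)/(x + 4)^2; the denominator is positive wherever f is defined, so f'(x) = 0 ⇔ -3*x^2 - 24*x - 4 = 0.
  3*x^2 + 24*x + 4 = 0 has no rational roots; quadratic formula: x = (-24 ± √528)/6.
  ⇒ x = -4 - 2*sqrt(33)/3 ≈ -7.8297, -4 + 2*sqrt(33)/3 ≈ -0.1703

f''(x) = -88/(x^3 + 12*x^2 + 48*x + 64)
Second-derivative test at each critical point:
  f''(-7.8297) = 1.5667 > 0 → local minimum
  f''(-0.1703) = -1.5667 < 0 → local maximum

Critical points: x = -4 - 2*sqrt(33)/3 ≈ -7.8297 (local minimum); x = -4 + 2*sqrt(33)/3 ≈ -0.1703 (local maximum)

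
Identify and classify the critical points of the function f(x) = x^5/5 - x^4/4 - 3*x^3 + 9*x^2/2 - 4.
f'(x) = x*(x^3 - x^2 - 9*x + 9)

Solve f'(x) = 0:
  Factor: x^4 - x^3 - 9*x^2 + 9*x = x*(x - 3)*(x - 1)*(x + 3) = 0.
  ⇒ x = -3, 0, 1, 3

f''(x) = 4*x^3 - 3*x^2 - 18*x + 9
Second-derivative test at each critical point:
  f''(-3) = -72 < 0 → local maximum
  f''(0) = 9 > 0 → local minimum
  f''(1) = -8 < 0 → local maximum
  f''(3) = 36 > 0 → local minimum

Critical points: x = -3 (local maximum); x = 0 (local minimum); x = 1 (local maximum); x = 3 (local minimum)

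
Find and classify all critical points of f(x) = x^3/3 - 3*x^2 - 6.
f'(x) = x*(x - 6)

Solve f'(x) = 0:
  Factor: x^2 - 6*x = x*(x - 6) = 0.
  ⇒ x = 0, 6

f''(x) = 2*x - 6
Second-derivative test at each critical point:
  f''(0) = -6 < 0 → local maximum
  f''(6) = 6 > 0 → local minimum

Critical points: x = 0 (local maximum); x = 6 (local minimum)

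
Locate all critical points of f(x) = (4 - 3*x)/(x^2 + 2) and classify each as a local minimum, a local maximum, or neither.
f'(x) = (3*x^2 - 8*x - 6)/(x^4 + 4*x^2 + 4)

Solve f'(x) = 0:
  f'(x) = (3*x^2 - 8*x - 6)/(x^2 + 2)^2; the denominator is positive wherever f is defined, so f'(x) = 0 ⇔ 3*x^2 - 8*x - 6 = 0.
  3*x^2 - 8*x - 6 = 0 has no rational roots; quadratic formula: x = (8 ± √136)/6.
  ⇒ x = 4/3 - sqrt(34)/3 ≈ -0.6103, 4/3 + sqrt(34)/3 ≈ 3.2770

f''(x) = 2*(4*x^2*(4 - 3*x) + (9*x - 4)*(x^2 + 2))/(x^2 + 2)^3
Second-derivative test at each critical point:
  f''(-0.6103) = -2.0719 < 0 → local maximum
  f''(3.2770) = 0.0719 > 0 → local minimum

Critical points: x = 4/3 - sqrt(34)/3 ≈ -0.6103 (local maximum); x = 4/3 + sqrt(34)/3 ≈ 3.2770 (local minimum)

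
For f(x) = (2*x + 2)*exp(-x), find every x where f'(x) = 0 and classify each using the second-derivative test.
f'(x) = -2*x*exp(-x)

Solve f'(x) = 0:
  f'(x) = (-2*x)·exp(-x) and exp(-x) > 0 for every x, so f'(x) = 0 ⇔ -2*x = 0.
  -2*x = 0.
  ⇒ x = 0

f''(x) = 2*(x - 1)*exp(-x)
Second-derivative test at each critical point:
  f''(0) = -2 < 0 → local maximum

Critical points: x = 0 (local maximum)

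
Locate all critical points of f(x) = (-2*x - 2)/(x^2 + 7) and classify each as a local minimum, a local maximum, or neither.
f'(x) = 2*(-x^2 + 2*x*(x + 1) - 7)/(x^2 + 7)^2

Solve f'(x) = 0:
  f'(x) = 2*(x^2 + 2*x - 7)/(x^2 + 7)^2; the denominator is positive wherever f is defined, so f'(x) = 0 ⇔ 2*x^2 + 4*x - 14 = 0.
  Factor: 2*x^2 + 4*x - 14 = 2*(x^2 + 2*x - 7); x^2 + 2*x - 7 = 0 has no rational roots; quadratic formula: x = (-2 ± √32)/2.
  ⇒ x = -2*sqrt(2) - 1 ≈ -3.8284, -1 + 2*sqrt(2) ≈ 1.8284

f''(x) = 4*(-4*x^2*(x + 1) + (3*x + 1)*(x^2 + 7))/(x^2 + 7)^3
Second-derivative test at each critical point:
  f''(-3.8284) = -0.0241 < 0 → local maximum
  f''(1.8284) = 0.1058 > 0 → local minimum

Critical points: x = -2*sqrt(2) - 1 ≈ -3.8284 (local maximum); x = -1 + 2*sqrt(2) ≈ 1.8284 (local minimum)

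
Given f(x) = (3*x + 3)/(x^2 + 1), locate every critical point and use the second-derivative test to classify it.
f'(x) = 3*(x^2 - 2*x*(x + 1) + 1)/(x^2 + 1)^2

Solve f'(x) = 0:
  f'(x) = -3*(x^2 + 2*x - 1)/(x^2 + 1)^2; the denominator is positive wherever f is defined, so f'(x) = 0 ⇔ -3*x^2 - 6*x + 3 = 0.
  Factor: -3*x^2 - 6*x + 3 = -3*(x^2 + 2*x - 1); x^2 + 2*x - 1 = 0 has no rational roots; quadratic formula: x = (-2 ± √8)/2.
  ⇒ x = -sqrt(2) - 1 ≈ -2.4142, -1 + sqrt(2) ≈ 0.4142

f''(x) = 6*(4*x^2*(x + 1) - (3*x + 1)*(x^2 + 1))/(x^2 + 1)^3
Second-derivative test at each critical point:
  f''(-2.4142) = 0.1820 > 0 → local minimum
  f''(0.4142) = -6.1820 < 0 → local maximum

Critical points: x = -sqrt(2) - 1 ≈ -2.4142 (local minimum); x = -1 + sqrt(2) ≈ 0.4142 (local maximum)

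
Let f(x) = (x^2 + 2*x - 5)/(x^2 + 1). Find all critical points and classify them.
f'(x) = 2*(-x^2 + 6*x + 1)/(x^4 + 2*x^2 + 1)

Solve f'(x) = 0:
  f'(x) = -2*(x^2 - 6*x - 1)/(x^2 + 1)^2; the denominator is positive wherever f is defined, so f'(x) = 0 ⇔ -2*x^2 + 12*x + 2 = 0.
  Factor: -2*x^2 + 12*x + 2 = -2*(x^2 - 6*x - 1); x^2 - 6*x - 1 = 0 has no rational roots; quadratic formula: x = (6 ± √40)/2.
  ⇒ x = 3 - sqrt(10) ≈ -0.1623, 3 + sqrt(10) ≈ 6.1623

f''(x) = 4*(x^3 - 9*x^2 - 3*x + 3)/(x^6 + 3*x^4 + 3*x^2 + 1)
Second-derivative test at each critical point:
  f''(-0.1623) = 12.0083 > 0 → local minimum
  f''(6.1623) = -0.0083 < 0 → local maximum

Critical points: x = 3 - sqrt(10) ≈ -0.1623 (local minimum); x = 3 + sqrt(10) ≈ 6.1623 (local maximum)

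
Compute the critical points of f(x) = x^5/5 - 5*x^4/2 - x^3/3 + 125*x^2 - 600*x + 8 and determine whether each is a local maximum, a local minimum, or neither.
f'(x) = x^4 - 10*x^3 - x^2 + 250*x - 600

Solve f'(x) = 0:
  Factor: x^4 - 10*x^3 - x^2 + 250*x - 600 = (x - 6)*(x - 5)*(x - 4)*(x + 5) = 0.
  ⇒ x = -5, 4, 5, 6

f''(x) = 4*x^3 - 30*x^2 - 2*x + 250
Second-derivative test at each critical point:
  f''(-5) = -990 < 0 → local maximum
  f''(4) = 18 > 0 → local minimum
  f''(5) = -10 < 0 → local maximum
  f''(6) = 22 > 0 → local minimum

Critical points: x = -5 (local maximum); x = 4 (local minimum); x = 5 (local maximum); x = 6 (local minimum)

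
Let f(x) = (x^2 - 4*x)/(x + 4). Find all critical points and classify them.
f'(x) = (x^2 + 8*x - 16)/(x^2 + 8*x + 16)

Solve f'(x) = 0:
  f'(x) = (x^2 + 8*x - 16)/(x + 4)^2; the denominator is positive wherever f is defined, so f'(x) = 0 ⇔ x^2 + 8*x - 16 = 0.
  x^2 + 8*x - 16 = 0 has no rational roots; quadratic formula: x = (-8 ± √128)/2.
  ⇒ x = -4*sqrt(2) - 4 ≈ -9.6569, -4 + 4*sqrt(2) ≈ 1.6569

f''(x) = 64/(x^3 + 12*x^2 + 48*x + 64)
Second-derivative test at each critical point:
  f''(-9.6569) = -0.3536 < 0 → local maximum
  f''(1.6569) = 0.3536 > 0 → local minimum

Critical points: x = -4*sqrt(2) - 4 ≈ -9.6569 (local maximum); x = -4 + 4*sqrt(2) ≈ 1.6569 (local minimum)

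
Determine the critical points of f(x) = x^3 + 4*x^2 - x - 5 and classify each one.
f'(x) = 3*x^2 + 8*x - 1

Solve f'(x) = 0:
  3*x^2 + 8*x - 1 = 0 has no rational roots; quadratic formula: x = (-8 ± √76)/6.
  ⇒ x = -sqrt(19)/3 - 4/3 ≈ -2.7863, -4/3 + sqrt(19)/3 ≈ 0.1196

f''(x) = 6*x + 8
Second-derivative test at each critical point:
  f''(-2.7863) = -8.7178 < 0 → local maximum
  f''(0.1196) = 8.7178 > 0 → local minimum

Critical points: x = -sqrt(19)/3 - 4/3 ≈ -2.7863 (local maximum); x = -4/3 + sqrt(19)/3 ≈ 0.1196 (local minimum)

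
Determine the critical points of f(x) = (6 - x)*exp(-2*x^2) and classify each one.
f'(x) = (4*x*(x - 6) - 1)*exp(-2*x^2)

Solve f'(x) = 0:
  f'(x) = (4*x^2 - 24*x - 1)·exp(-2*x^2) and exp(-2*x^2) > 0 for every x, so f'(x) = 0 ⇔ 4*x^2 - 24*x - 1 = 0.
  4*x^2 - 24*x - 1 = 0 has no rational roots; quadratic formula: x = (24 ± √592)/8.
  ⇒ x = 3 - sqrt(37)/2 ≈ -0.0414, 3 + sqrt(37)/2 ≈ 6.0414

f''(x) = 4*(4*x^2*(6 - x) + 3*x - 6)*exp(-2*x^2)
Second-derivative test at each critical point:
  f''(-0.0414) = -24.2479 < 0 → local maximum
  f''(6.0414) = 4.832e-31 > 0 → local minimum

Critical points: x = 3 - sqrt(37)/2 ≈ -0.0414 (local maximum); x = 3 + sqrt(37)/2 ≈ 6.0414 (local minimum)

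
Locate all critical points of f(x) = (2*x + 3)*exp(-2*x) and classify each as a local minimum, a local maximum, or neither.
f'(x) = 4*(-x - 1)*exp(-2*x)

Solve f'(x) = 0:
  f'(x) = (-4*x - 4)·exp(-2*x) and exp(-2*x) > 0 for every x, so f'(x) = 0 ⇔ -4*x - 4 = 0.
  Factor: -4*x - 4 = -4*(x + 1) = 0.
  ⇒ x = -1

f''(x) = 4*(2*x + 1)*exp(-2*x)
Second-derivative test at each critical point:
  f''(-1) = -29.5562 < 0 → local maximum

Critical points: x = -1 (local maximum)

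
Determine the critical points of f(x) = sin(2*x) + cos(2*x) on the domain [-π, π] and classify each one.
f'(x) = 2*sqrt(2)*cos(2*x + pi/4)

Solve f'(x) = 0 on [-π, π]:
  f'(x) = 0 ⇔ cos(2*x) = sin(2*x) ⇔ tan(2*x) = 1, i.e. 2*x = arctan(1) + nπ; keep the solutions lying in [-π, π].
  ⇒ x = -7*pi/8 ≈ -2.7489, -3*pi/8 ≈ -1.1781, pi/8 ≈ 0.3927, 5*pi/8 ≈ 1.9635

f''(x) = -4*sqrt(2)*sin(2*x + pi/4)
Second-derivative test at each critical point:
  f''(-2.7489) = -5.6569 < 0 → local maximum
  f''(-1.1781) = 5.6569 > 0 → local minimum
  f''(0.3927) = -5.6569 < 0 → local maximum
  f''(1.9635) = 5.6569 > 0 → local minimum

Critical points: x = -7*pi/8 ≈ -2.7489 (local maximum); x = -3*pi/8 ≈ -1.1781 (local minimum); x = pi/8 ≈ 0.3927 (local maximum); x = 5*pi/8 ≈ 1.9635 (local minimum)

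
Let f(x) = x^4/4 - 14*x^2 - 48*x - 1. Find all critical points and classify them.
f'(x) = x^3 - 28*x - 48

Solve f'(x) = 0:
  Factor: x^3 - 28*x - 48 = (x - 6)*(x + 2)*(x + 4) = 0.
  ⇒ x = -4, -2, 6

f''(x) = 3*x^2 - 28
Second-derivative test at each critical point:
  f''(-4) = 20 > 0 → local minimum
  f''(-2) = -16 < 0 → local maximum
  f''(6) = 80 > 0 → local minimum

Critical points: x = -4 (local minimum); x = -2 (local maximum); x = 6 (local minimum)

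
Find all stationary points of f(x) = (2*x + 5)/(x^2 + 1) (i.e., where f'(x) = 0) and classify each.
f'(x) = 2*(-x^2 - 5*x + 1)/(x^4 + 2*x^2 + 1)

Solve f'(x) = 0:
  f'(x) = -2*(x^2 + 5*x - 1)/(x^2 + 1)^2; the denominator is positive wherever f is defined, so f'(x) = 0 ⇔ -2*x^2 - 10*x + 2 = 0.
  Factor: -2*x^2 - 10*x + 2 = -2*(x^2 + 5*x - 1); x^2 + 5*x - 1 = 0 has no rational roots; quadratic formula: x = (-5 ± √29)/2.
  ⇒ x = -sqrt(29)/2 - 5/2 ≈ -5.1926, -5/2 + sqrt(29)/2 ≈ 0.1926

f''(x) = 2*(4*x^2*(2*x + 5) - (6*x + 5)*(x^2 + 1))/(x^2 + 1)^3
Second-derivative test at each critical point:
  f''(-5.1926) = 0.0138 > 0 → local minimum
  f''(0.1926) = -10.0138 < 0 → local maximum

Critical points: x = -sqrt(29)/2 - 5/2 ≈ -5.1926 (local minimum); x = -5/2 + sqrt(29)/2 ≈ 0.1926 (local maximum)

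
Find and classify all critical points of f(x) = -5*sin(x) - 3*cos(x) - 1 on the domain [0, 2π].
f'(x) = 3*sin(x) - 5*cos(x)

Solve f'(x) = 0 on [0, 2π]:
  f'(x) = 0 ⇔ -5*cos(x) = -3*sin(x) ⇔ tan(x) = 5/3, i.e. x = arctan(5/3) + nπ; keep the solutions lying in [0, 2π].
  ⇒ x = atan(5/3) ≈ 1.0304, atan(5/3) + pi ≈ 4.1720

f''(x) = 5*sin(x) + 3*cos(x)
Second-derivative test at each critical point:
  f''(1.0304) = 5.8310 > 0 → local minimum
  f''(4.1720) = -5.8310 < 0 → local maximum

Critical points: x = atan(5/3) ≈ 1.0304 (local minimum); x = atan(5/3) + pi ≈ 4.1720 (local maximum)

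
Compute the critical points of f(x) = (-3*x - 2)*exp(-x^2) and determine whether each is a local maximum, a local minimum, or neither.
f'(x) = (2*x*(3*x + 2) - 3)*exp(-x^2)

Solve f'(x) = 0:
  f'(x) = (6*x^2 + 4*x - 3)·exp(-x^2) and exp(-x^2) > 0 for every x, so f'(x) = 0 ⇔ 6*x^2 + 4*x - 3 = 0.
  6*x^2 + 4*x - 3 = 0 has no rational roots; quadratic formula: x = (-4 ± √88)/12.
  ⇒ x = -sqrt(22)/6 - 1/3 ≈ -1.1151, -1/3 + sqrt(22)/6 ≈ 0.4484

f''(x) = 2*(-6*x^3 - 4*x^2 + 9*x + 2)*exp(-x^2)
Second-derivative test at each critical point:
  f''(-1.1151) = -2.7055 < 0 → local maximum
  f''(0.4484) = 7.6722 > 0 → local minimum

Critical points: x = -sqrt(22)/6 - 1/3 ≈ -1.1151 (local maximum); x = -1/3 + sqrt(22)/6 ≈ 0.4484 (local minimum)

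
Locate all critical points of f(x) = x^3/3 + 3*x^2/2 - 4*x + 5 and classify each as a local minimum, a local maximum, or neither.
f'(x) = x^2 + 3*x - 4

Solve f'(x) = 0:
  Factor: x^2 + 3*x - 4 = (x - 1)*(x + 4) = 0.
  ⇒ x = -4, 1

f''(x) = 2*x + 3
Second-derivative test at each critical point:
  f''(-4) = -5 < 0 → local maximum
  f''(1) = 5 > 0 → local minimum

Critical points: x = -4 (local maximum); x = 1 (local minimum)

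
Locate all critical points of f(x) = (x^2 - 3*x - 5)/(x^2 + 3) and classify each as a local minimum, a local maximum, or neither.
f'(x) = (3*x^2 + 16*x - 9)/(x^4 + 6*x^2 + 9)

Solve f'(x) = 0:
  f'(x) = (3*x^2 + 16*x - 9)/(x^2 + 3)^2; the denominator is positive wherever f is defined, so f'(x) = 0 ⇔ 3*x^2 + 16*x - 9 = 0.
  3*x^2 + 16*x - 9 = 0 has no rational roots; quadratic formula: x = (-16 ± √364)/6.
  ⇒ x = -sqrt(91)/3 - 8/3 ≈ -5.8465, -8/3 + sqrt(91)/3 ≈ 0.5131

f''(x) = 6*(-x^3 - 8*x^2 + 9*x + 8)/(x^6 + 9*x^4 + 27*x^2 + 27)
Second-derivative test at each critical point:
  f''(-5.8465) = -0.0138 < 0 → local maximum
  f''(0.5131) = 1.7916 > 0 → local minimum

Critical points: x = -sqrt(91)/3 - 8/3 ≈ -5.8465 (local maximum); x = -8/3 + sqrt(91)/3 ≈ 0.5131 (local minimum)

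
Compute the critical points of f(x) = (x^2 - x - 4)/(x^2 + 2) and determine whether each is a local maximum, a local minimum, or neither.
f'(x) = (x^2 + 12*x - 2)/(x^4 + 4*x^2 + 4)

Solve f'(x) = 0:
  f'(x) = (x^2 + 12*x - 2)/(x^2 + 2)^2; the denominator is positive wherever f is defined, so f'(x) = 0 ⇔ x^2 + 12*x - 2 = 0.
  x^2 + 12*x - 2 = 0 has no rational roots; quadratic formula: x = (-12 ± √152)/2.
  ⇒ x = -sqrt(38) - 6 ≈ -12.1644, -6 + sqrt(38) ≈ 0.1644

f''(x) = 2*(-x^3 - 18*x^2 + 6*x + 12)/(x^6 + 6*x^4 + 12*x^2 + 8)
Second-derivative test at each critical point:
  f''(-12.1644) = -0.0005 < 0 → local maximum
  f''(0.1644) = 3.0005 > 0 → local minimum

Critical points: x = -sqrt(38) - 6 ≈ -12.1644 (local maximum); x = -6 + sqrt(38) ≈ 0.1644 (local minimum)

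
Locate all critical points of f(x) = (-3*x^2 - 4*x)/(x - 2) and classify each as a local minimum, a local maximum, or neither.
f'(x) = (-3*x^2 + 12*x + 8)/(x^2 - 4*x + 4)

Solve f'(x) = 0:
  f'(x) = -(3*x^2 - 12*x - 8)/(x - 2)^2; the denominator is positive wherever f is defined, so f'(x) = 0 ⇔ -3*x^2 + 12*x + 8 = 0.
  3*x^2 - 12*x - 8 = 0 has no rational roots; quadratic formula: x = (12 ± √240)/6.
  ⇒ x = 2 - 2*sqrt(15)/3 ≈ -0.5820, 2 + 2*sqrt(15)/3 ≈ 4.5820

f''(x) = -40/(x^3 - 6*x^2 + 12*x - 8)
Second-derivative test at each critical point:
  f''(-0.5820) = 2.3238 > 0 → local minimum
  f''(4.5820) = -2.3238 < 0 → local maximum

Critical points: x = 2 - 2*sqrt(15)/3 ≈ -0.5820 (local minimum); x = 2 + 2*sqrt(15)/3 ≈ 4.5820 (local maximum)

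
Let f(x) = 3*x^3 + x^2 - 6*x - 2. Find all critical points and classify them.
f'(x) = 9*x^2 + 2*x - 6

Solve f'(x) = 0:
  9*x^2 + 2*x - 6 = 0 has no rational roots; quadratic formula: x = (-2 ± √220)/18.
  ⇒ x = -sqrt(55)/9 - 1/9 ≈ -0.9351, -1/9 + sqrt(55)/9 ≈ 0.7129

f''(x) = 18*x + 2
Second-derivative test at each critical point:
  f''(-0.9351) = -14.8324 < 0 → local maximum
  f''(0.7129) = 14.8324 > 0 → local minimum

Critical points: x = -sqrt(55)/9 - 1/9 ≈ -0.9351 (local maximum); x = -1/9 + sqrt(55)/9 ≈ 0.7129 (local minimum)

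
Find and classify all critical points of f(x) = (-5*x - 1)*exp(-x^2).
f'(x) = (2*x*(5*x + 1) - 5)*exp(-x^2)

Solve f'(x) = 0:
  f'(x) = (10*x^2 + 2*x - 5)·exp(-x^2) and exp(-x^2) > 0 for every x, so f'(x) = 0 ⇔ 10*x^2 + 2*x - 5 = 0.
  10*x^2 + 2*x - 5 = 0 has no rational roots; quadratic formula: x = (-2 ± √204)/20.
  ⇒ x = -sqrt(51)/10 - 1/10 ≈ -0.8141, -1/10 + sqrt(51)/10 ≈ 0.6141

f''(x) = 2*(-10*x^3 - 2*x^2 + 15*x + 1)*exp(-x^2)
Second-derivative test at each critical point:
  f''(-0.8141) = -7.3613 < 0 → local maximum
  f''(0.6141) = 9.7952 > 0 → local minimum

Critical points: x = -sqrt(51)/10 - 1/10 ≈ -0.8141 (local maximum); x = -1/10 + sqrt(51)/10 ≈ 0.6141 (local minimum)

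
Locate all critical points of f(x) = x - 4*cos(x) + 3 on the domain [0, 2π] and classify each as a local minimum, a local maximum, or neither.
f'(x) = 4*sin(x) + 1

Solve f'(x) = 0 on [0, 2π]:
  f'(x) = 0 ⇔ sin(x) = -1/4, i.e. x = arcsin(-1/4) + 2nπ or x = π − arcsin(-1/4) + 2nπ; keep the solutions lying in [0, 2π].
  ⇒ x = asin(1/4) + pi ≈ 3.3943, -asin(1/4) + 2*pi ≈ 6.0305

f''(x) = 4*cos(x)
Second-derivative test at each critical point:
  f''(3.3943) = -3.8730 < 0 → local maximum
  f''(6.0305) = 3.8730 > 0 → local minimum

Critical points: x = asin(1/4) + pi ≈ 3.3943 (local maximum); x = -asin(1/4) + 2*pi ≈ 6.0305 (local minimum)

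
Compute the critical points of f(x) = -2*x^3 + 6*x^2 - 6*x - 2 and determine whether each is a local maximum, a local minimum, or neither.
f'(x) = -6*x^2 + 12*x - 6

Solve f'(x) = 0:
  Factor: -6*x^2 + 12*x - 6 = -6*(x - 1)^2 = 0.
  ⇒ x = 1

f''(x) = 12 - 12*x
Second-derivative test at each critical point:
  f''(1) = 0, so the second-derivative test is inconclusive; use the first-derivative test: f'(3/4) = -0.3750, f'(5/4) = -0.3750 — f' is negative on both sides (no sign change) → neither a local maximum nor a local minimum

Critical points: x = 1 (neither)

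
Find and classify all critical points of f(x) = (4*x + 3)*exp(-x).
f'(x) = (1 - 4*x)*exp(-x)

Solve f'(x) = 0:
  f'(x) = (1 - 4*x)·exp(-x) and exp(-x) > 0 for every x, so f'(x) = 0 ⇔ 1 - 4*x = 0.
  1 - 4*x = 0.
  ⇒ x = 1/4

f''(x) = (4*x - 5)*exp(-x)
Second-derivative test at each critical point:
  f''(1/4) = -3.1152 < 0 → local maximum

Critical points: x = 1/4 (local maximum)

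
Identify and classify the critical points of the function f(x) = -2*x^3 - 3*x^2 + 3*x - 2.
f'(x) = -6*x^2 - 6*x + 3

Solve f'(x) = 0:
  Factor: -6*x^2 - 6*x + 3 = -3*(2*x^2 + 2*x - 1); 2*x^2 + 2*x - 1 = 0 has no rational roots; quadratic formula: x = (-2 ± √12)/4.
  ⇒ x = -sqrt(3)/2 - 1/2 ≈ -1.3660, -1/2 + sqrt(3)/2 ≈ 0.3660

f''(x) = -12*x - 6
Second-derivative test at each critical point:
  f''(-1.3660) = 10.3923 > 0 → local minimum
  f''(0.3660) = -10.3923 < 0 → local maximum

Critical points: x = -sqrt(3)/2 - 1/2 ≈ -1.3660 (local minimum); x = -1/2 + sqrt(3)/2 ≈ 0.3660 (local maximum)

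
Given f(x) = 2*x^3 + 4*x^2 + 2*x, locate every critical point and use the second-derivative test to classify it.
f'(x) = 6*x^2 + 8*x + 2

Solve f'(x) = 0:
  Factor: 6*x^2 + 8*x + 2 = 2*(x + 1)*(3*x + 1) = 0.
  ⇒ x = -1, -1/3

f''(x) = 12*x + 8
Second-derivative test at each critical point:
  f''(-1) = -4 < 0 → local maximum
  f''(-1/3) = 4 > 0 → local minimum

Critical points: x = -1 (local maximum); x = -1/3 (local minimum)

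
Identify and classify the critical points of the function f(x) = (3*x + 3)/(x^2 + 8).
f'(x) = 3*(x^2 - 2*x*(x + 1) + 8)/(x^2 + 8)^2

Solve f'(x) = 0:
  f'(x) = -3*(x - 2)*(x + 4)/(x^2 + 8)^2; the denominator is positive wherever f is defined, so f'(x) = 0 ⇔ -3*x^2 - 6*x + 24 = 0.
  Factor: -3*x^2 - 6*x + 24 = -3*(x - 2)*(x + 4) = 0.
  ⇒ x = -4, 2

f''(x) = 6*(4*x^2*(x + 1) - (3*x + 1)*(x^2 + 8))/(x^2 + 8)^3
Second-derivative test at each critical point:
  f''(-4) = 1/32 > 0 → local minimum
  f''(2) = -1/8 < 0 → local maximum

Critical points: x = -4 (local minimum); x = 2 (local maximum)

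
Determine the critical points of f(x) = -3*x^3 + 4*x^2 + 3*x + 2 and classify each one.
f'(x) = -9*x^2 + 8*x + 3

Solve f'(x) = 0:
  9*x^2 - 8*x - 3 = 0 has no rational roots; quadratic formula: x = (8 ± √172)/18.
  ⇒ x = 4/9 - sqrt(43)/9 ≈ -0.2842, 4/9 + sqrt(43)/9 ≈ 1.1730

f''(x) = 8 - 18*x
Second-derivative test at each critical point:
  f''(-0.2842) = 13.1149 > 0 → local minimum
  f''(1.1730) = -13.1149 < 0 → local maximum

Critical points: x = 4/9 - sqrt(43)/9 ≈ -0.2842 (local minimum); x = 4/9 + sqrt(43)/9 ≈ 1.1730 (local maximum)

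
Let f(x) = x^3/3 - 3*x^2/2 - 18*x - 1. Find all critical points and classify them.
f'(x) = x^2 - 3*x - 18

Solve f'(x) = 0:
  Factor: x^2 - 3*x - 18 = (x - 6)*(x + 3) = 0.
  ⇒ x = -3, 6

f''(x) = 2*x - 3
Second-derivative test at each critical point:
  f''(-3) = -9 < 0 → local maximum
  f''(6) = 9 > 0 → local minimum

Critical points: x = -3 (local maximum); x = 6 (local minimum)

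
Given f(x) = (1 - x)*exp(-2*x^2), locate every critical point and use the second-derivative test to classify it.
f'(x) = (4*x*(x - 1) - 1)*exp(-2*x^2)

Solve f'(x) = 0:
  f'(x) = (4*x^2 - 4*x - 1)·exp(-2*x^2) and exp(-2*x^2) > 0 for every x, so f'(x) = 0 ⇔ 4*x^2 - 4*x - 1 = 0.
  4*x^2 - 4*x - 1 = 0 has no rational roots; quadratic formula: x = (4 ± √32)/8.
  ⇒ x = 1/2 - sqrt(2)/2 ≈ -0.2071, 1/2 + sqrt(2)/2 ≈ 1.2071

f''(x) = 4*(4*x^2*(1 - x) + 3*x - 1)*exp(-2*x^2)
Second-derivative test at each critical point:
  f''(-0.2071) = -5.1918 < 0 → local maximum
  f''(1.2071) = 0.3069 > 0 → local minimum

Critical points: x = 1/2 - sqrt(2)/2 ≈ -0.2071 (local maximum); x = 1/2 + sqrt(2)/2 ≈ 1.2071 (local minimum)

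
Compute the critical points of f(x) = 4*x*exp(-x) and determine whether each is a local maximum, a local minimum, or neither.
f'(x) = 4*(1 - x)*exp(-x)

Solve f'(x) = 0:
  f'(x) = (4 - 4*x)·exp(-x) and exp(-x) > 0 for every x, so f'(x) = 0 ⇔ 4 - 4*x = 0.
  Factor: 4 - 4*x = -4*(x - 1) = 0.
  ⇒ x = 1

f''(x) = 4*(x - 2)*exp(-x)
Second-derivative test at each critical point:
  f''(1) = -1.4715 < 0 → local maximum

Critical points: x = 1 (local maximum)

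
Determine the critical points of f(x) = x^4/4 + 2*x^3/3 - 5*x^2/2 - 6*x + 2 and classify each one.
f'(x) = x^3 + 2*x^2 - 5*x - 6

Solve f'(x) = 0:
  Factor: x^3 + 2*x^2 - 5*x - 6 = (x - 2)*(x + 1)*(x + 3) = 0.
  ⇒ x = -3, -1, 2

f''(x) = 3*x^2 + 4*x - 5
Second-derivative test at each critical point:
  f''(-3) = 10 > 0 → local minimum
  f''(-1) = -6 < 0 → local maximum
  f''(2) = 15 > 0 → local minimum

Critical points: x = -3 (local minimum); x = -1 (local maximum); x = 2 (local minimum)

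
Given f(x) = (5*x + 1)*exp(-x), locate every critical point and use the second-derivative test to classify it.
f'(x) = (4 - 5*x)*exp(-x)

Solve f'(x) = 0:
  f'(x) = (4 - 5*x)·exp(-x) and exp(-x) > 0 for every x, so f'(x) = 0 ⇔ 4 - 5*x = 0.
  4 - 5*x = 0.
  ⇒ x = 4/5

f''(x) = (5*x - 9)*exp(-x)
Second-derivative test at each critical point:
  f''(4/5) = -2.2466 < 0 → local maximum

Critical points: x = 4/5 (local maximum)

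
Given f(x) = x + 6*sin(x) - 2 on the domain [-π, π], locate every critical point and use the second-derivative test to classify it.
f'(x) = 6*cos(x) + 1

Solve f'(x) = 0 on [-π, π]:
  f'(x) = 0 ⇔ cos(x) = -1/6, i.e. x = ±arccos(-1/6) + 2nπ; keep the solutions lying in [-π, π].
  ⇒ x = -acos(-1/6) ≈ -1.7382, acos(-1/6) ≈ 1.7382

f''(x) = -6*sin(x)
Second-derivative test at each critical point:
  f''(-1.7382) = 5.9161 > 0 → local minimum
  f''(1.7382) = -5.9161 < 0 → local maximum

Critical points: x = -acos(-1/6) ≈ -1.7382 (local minimum); x = acos(-1/6) ≈ 1.7382 (local maximum)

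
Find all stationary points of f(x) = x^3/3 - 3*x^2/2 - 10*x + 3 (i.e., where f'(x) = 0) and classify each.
f'(x) = x^2 - 3*x - 10

Solve f'(x) = 0:
  Factor: x^2 - 3*x - 10 = (x - 5)*(x + 2) = 0.
  ⇒ x = -2, 5

f''(x) = 2*x - 3
Second-derivative test at each critical point:
  f''(-2) = -7 < 0 → local maximum
  f''(5) = 7 > 0 → local minimum

Critical points: x = -2 (local maximum); x = 5 (local minimum)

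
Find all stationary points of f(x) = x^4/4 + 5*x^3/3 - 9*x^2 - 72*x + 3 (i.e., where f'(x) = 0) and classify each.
f'(x) = x^3 + 5*x^2 - 18*x - 72

Solve f'(x) = 0:
  Factor: x^3 + 5*x^2 - 18*x - 72 = (x - 4)*(x + 3)*(x + 6) = 0.
  ⇒ x = -6, -3, 4

f''(x) = 3*x^2 + 10*x - 18
Second-derivative test at each critical point:
  f''(-6) = 30 > 0 → local minimum
  f''(-3) = -21 < 0 → local maximum
  f''(4) = 70 > 0 → local minimum

Critical points: x = -6 (local minimum); x = -3 (local maximum); x = 4 (local minimum)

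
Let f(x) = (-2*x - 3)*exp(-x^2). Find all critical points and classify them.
f'(x) = 2*(x*(2*x + 3) - 1)*exp(-x^2)

Solve f'(x) = 0:
  f'(x) = (4*x^2 + 6*x - 2)·exp(-x^2) and exp(-x^2) > 0 for every x, so f'(x) = 0 ⇔ 4*x^2 + 6*x - 2 = 0.
  Factor: 4*x^2 + 6*x - 2 = 2*(2*x^2 + 3*x - 1); 2*x^2 + 3*x - 1 = 0 has no rational roots; quadratic formula: x = (-3 ± √17)/4.
  ⇒ x = -sqrt(17)/4 - 3/4 ≈ -1.7808, -3/4 + sqrt(17)/4 ≈ 0.2808

f''(x) = 2*(-4*x^3 - 6*x^2 + 6*x + 3)*exp(-x^2)
Second-derivative test at each critical point:
  f''(-1.7808) = -0.3460 < 0 → local maximum
  f''(0.2808) = 7.6211 > 0 → local minimum

Critical points: x = -sqrt(17)/4 - 3/4 ≈ -1.7808 (local maximum); x = -3/4 + sqrt(17)/4 ≈ 0.2808 (local minimum)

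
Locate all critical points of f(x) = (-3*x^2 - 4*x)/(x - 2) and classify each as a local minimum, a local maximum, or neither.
f'(x) = (-3*x^2 + 12*x + 8)/(x^2 - 4*x + 4)

Solve f'(x) = 0:
  f'(x) = -(3*x^2 - 12*x - 8)/(x - 2)^2; the denominator is positive wherever f is defined, so f'(x) = 0 ⇔ -3*x^2 + 12*x + 8 = 0.
  3*x^2 - 12*x - 8 = 0 has no rational roots; quadratic formula: x = (12 ± √240)/6.
  ⇒ x = 2 - 2*sqrt(15)/3 ≈ -0.5820, 2 + 2*sqrt(15)/3 ≈ 4.5820

f''(x) = -40/(x^3 - 6*x^2 + 12*x - 8)
Second-derivative test at each critical point:
  f''(-0.5820) = 2.3238 > 0 → local minimum
  f''(4.5820) = -2.3238 < 0 → local maximum

Critical points: x = 2 - 2*sqrt(15)/3 ≈ -0.5820 (local minimum); x = 2 + 2*sqrt(15)/3 ≈ 4.5820 (local maximum)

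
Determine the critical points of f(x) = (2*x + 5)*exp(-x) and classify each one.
f'(x) = (-2*x - 3)*exp(-x)

Solve f'(x) = 0:
  f'(x) = (-2*x - 3)·exp(-x) and exp(-x) > 0 for every x, so f'(x) = 0 ⇔ -2*x - 3 = 0.
  -2*x - 3 = 0.
  ⇒ x = -3/2

f''(x) = (2*x + 1)*exp(-x)
Second-derivative test at each critical point:
  f''(-3/2) = -8.9634 < 0 → local maximum

Critical points: x = -3/2 (local maximum)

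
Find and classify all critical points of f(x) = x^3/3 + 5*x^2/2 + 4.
f'(x) = x*(x + 5)

Solve f'(x) = 0:
  Factor: x^2 + 5*x = x*(x + 5) = 0.
  ⇒ x = -5, 0

f''(x) = 2*x + 5
Second-derivative test at each critical point:
  f''(-5) = -5 < 0 → local maximum
  f''(0) = 5 > 0 → local minimum

Critical points: x = -5 (local maximum); x = 0 (local minimum)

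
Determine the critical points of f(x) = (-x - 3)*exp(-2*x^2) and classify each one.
f'(x) = (4*x*(x + 3) - 1)*exp(-2*x^2)

Solve f'(x) = 0:
  f'(x) = (4*x^2 + 12*x - 1)·exp(-2*x^2) and exp(-2*x^2) > 0 for every x, so f'(x) = 0 ⇔ 4*x^2 + 12*x - 1 = 0.
  4*x^2 + 12*x - 1 = 0 has no rational roots; quadratic formula: x = (-12 ± √160)/8.
  ⇒ x = -sqrt(10)/2 - 3/2 ≈ -3.0811, -3/2 + sqrt(10)/2 ≈ 0.0811

f''(x) = 4*(-4*x^2*(x + 3) + 3*x + 3)*exp(-2*x^2)
Second-derivative test at each critical point:
  f''(-3.0811) = -7.181e-08 < 0 → local maximum
  f''(0.0811) = 12.4837 > 0 → local minimum

Critical points: x = -sqrt(10)/2 - 3/2 ≈ -3.0811 (local maximum); x = -3/2 + sqrt(10)/2 ≈ 0.0811 (local minimum)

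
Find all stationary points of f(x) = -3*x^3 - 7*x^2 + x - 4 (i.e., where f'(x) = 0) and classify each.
f'(x) = -9*x^2 - 14*x + 1

Solve f'(x) = 0:
  9*x^2 + 14*x - 1 = 0 has no rational roots; quadratic formula: x = (-14 ± √232)/18.
  ⇒ x = -sqrt(58)/9 - 7/9 ≈ -1.6240, -7/9 + sqrt(58)/9 ≈ 0.0684

f''(x) = -18*x - 14
Second-derivative test at each critical point:
  f''(-1.6240) = 15.2315 > 0 → local minimum
  f''(0.0684) = -15.2315 < 0 → local maximum

Critical points: x = -sqrt(58)/9 - 7/9 ≈ -1.6240 (local minimum); x = -7/9 + sqrt(58)/9 ≈ 0.0684 (local maximum)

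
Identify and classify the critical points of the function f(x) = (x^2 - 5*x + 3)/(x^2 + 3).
f'(x) = 5*(x^2 - 3)/(x^4 + 6*x^2 + 9)

Solve f'(x) = 0:
  f'(x) = 5*(x^2 - 3)/(x^2 + 3)^2; the denominator is positive wherever f is defined, so f'(x) = 0 ⇔ 5*x^2 - 15 = 0.
  Factor: 5*x^2 - 15 = 5*(x^2 - 3); x^2 - 3 = 0 has no rational roots; quadratic formula: x = (0 ± √12)/2.
  ⇒ x = -sqrt(3) ≈ -1.7321, sqrt(3) ≈ 1.7321

f''(x) = 10*x*(9 - x^2)/(x^6 + 9*x^4 + 27*x^2 + 27)
Second-derivative test at each critical point:
  f''(-1.7321) = -0.4811 < 0 → local maximum
  f''(1.7321) = 0.4811 > 0 → local minimum

Critical points: x = -sqrt(3) ≈ -1.7321 (local maximum); x = sqrt(3) ≈ 1.7321 (local minimum)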